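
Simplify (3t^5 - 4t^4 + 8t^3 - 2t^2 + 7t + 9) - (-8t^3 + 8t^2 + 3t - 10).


Distribute the minus sign:
  (3t^5 - 4t^4 + 8t^3 - 2t^2 + 7t + 9)
- (-8t^3 + 8t^2 + 3t - 10)
Negate second polynomial: 8t^3 - 8t^2 - 3t + 10
Add: 3t^5 - 4t^4 + 16t^3 - 10t^2 + 4t + 19


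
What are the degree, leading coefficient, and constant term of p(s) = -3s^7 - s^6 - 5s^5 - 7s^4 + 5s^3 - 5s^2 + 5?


Highest power of s is 7, with coefficient -3. Constant term is 5.
Degree = 7, leading coefficient = -3, constant term = 5


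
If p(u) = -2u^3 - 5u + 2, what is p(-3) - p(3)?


p(-3) = 71
p(3) = -67
p(-3) - p(3) = 71 + 67 = 138


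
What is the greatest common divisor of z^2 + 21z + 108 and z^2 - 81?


Factor each:
  z^2 + 21z + 108 = (z + 9)(z + 12)
  z^2 - 81 = (z + 9)(z - 9)
Common monic factor: z + 9


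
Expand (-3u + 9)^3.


Expand (-3u + 9)^3 by repeated multiplication:
  (-3u + 9)^2 = 9u^2 - 54u + 81
= -27u^3 + 243u^2 - 729u + 729


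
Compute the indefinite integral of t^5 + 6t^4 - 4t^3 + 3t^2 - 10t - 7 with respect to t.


Reverse power rule on each term:
  ∫ t^5 dt = (1/6)t^6
  ∫ 6t^4 dt = (6/5)t^5
  ∫ -4t^3 dt = -t^4
  ∫ 3t^2 dt = t^3
  ∫ -10t dt = -5t^2
  ∫ -7 dt = -7t
F(t) = (1/6)t^6 + (6/5)t^5 - t^4 + t^3 - 5t^2 - 7t + C


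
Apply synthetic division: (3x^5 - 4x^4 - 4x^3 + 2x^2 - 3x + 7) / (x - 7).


Synthetic division with c = 7. Coefficients: 3, -4, -4, 2, -3, 7
Bring down 3.
  3 * 7 = 21; 21 - 4 = 17
  17 * 7 = 119; 119 - 4 = 115
  115 * 7 = 805; 805 + 2 = 807
  807 * 7 = 5649; 5649 - 3 = 5646
  5646 * 7 = 39522; 39522 + 7 = 39529
Quotient: 3x^4 + 17x^3 + 115x^2 + 807x + 5646, Remainder: 39529


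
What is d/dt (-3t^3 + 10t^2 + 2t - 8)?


Apply the power rule term by term:
  d/dt(-3t^3) = -9t^2
  d/dt(10t^2) = 20t
  d/dt(2t) = 2
  d/dt(-8) = 0
p'(t) = -9t^2 + 20t + 2


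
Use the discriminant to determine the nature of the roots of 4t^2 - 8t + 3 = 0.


D = b^2 - 4ac = (-8)^2 - 4(4)(3) = 64 - 48 = 16
Since D > 0: two distinct rational roots


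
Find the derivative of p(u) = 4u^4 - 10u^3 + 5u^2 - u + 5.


Apply the power rule term by term:
  d/du(4u^4) = 16u^3
  d/du(-10u^3) = -30u^2
  d/du(5u^2) = 10u
  d/du(-u) = -1
  d/du(5) = 0
p'(u) = 16u^3 - 30u^2 + 10u - 1


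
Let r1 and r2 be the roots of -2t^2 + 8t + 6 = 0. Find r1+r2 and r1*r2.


For at^2+bt+c=0: sum = -b/a, product = c/a.
a=-2, b=8, c=6
Sum = -(8)/-2 = 4
Product = (6)/-2 = -3


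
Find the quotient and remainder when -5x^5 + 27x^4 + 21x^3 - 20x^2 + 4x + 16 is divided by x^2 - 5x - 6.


(-5x^5 + 27x^4 + 21x^3 - 20x^2 + 4x + 16) / (x^2 - 5x - 6)
Step 1: -5x^3 * (x^2 - 5x - 6) = -5x^5 + 25x^4 + 30x^3; subtract.
Step 2: 2x^2 * (x^2 - 5x - 6) = 2x^4 - 10x^3 - 12x^2; subtract.
Step 3: x * (x^2 - 5x - 6) = x^3 - 5x^2 - 6x; subtract.
Step 4: -3 * (x^2 - 5x - 6) = -3x^2 + 15x + 18; subtract.
Quotient: -5x^3 + 2x^2 + x - 3, Remainder: -5x - 2


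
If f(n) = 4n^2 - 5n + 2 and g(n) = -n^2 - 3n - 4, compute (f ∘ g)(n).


Substitute g(n) into f:
f(g(n)) = 4*(-n^2 - 3n - 4)^2 + (-5)*(-n^2 - 3n - 4) + 2
(-n^2 - 3n - 4)^2 = n^4 + 6n^3 + 17n^2 + 24n + 16
Expand and combine: 4n^4 + 24n^3 + 73n^2 + 111n + 86


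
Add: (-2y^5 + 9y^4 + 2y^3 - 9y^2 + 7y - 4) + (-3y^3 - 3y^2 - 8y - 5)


Align terms by degree and add:
  -2y^5 + 9y^4 + 2y^3 - 9y^2 + 7y - 4
  -3y^3 - 3y^2 - 8y - 5
= -2y^5 + 9y^4 - y^3 - 12y^2 - y - 9


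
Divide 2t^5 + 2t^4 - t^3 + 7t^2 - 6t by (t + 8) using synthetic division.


Synthetic division with c = -8. Coefficients: 2, 2, -1, 7, -6, 0
Bring down 2.
  2 * -8 = -16; -16 + 2 = -14
  -14 * -8 = 112; 112 - 1 = 111
  111 * -8 = -888; -888 + 7 = -881
  -881 * -8 = 7048; 7048 - 6 = 7042
  7042 * -8 = -56336; -56336 + 0 = -56336
Quotient: 2t^4 - 14t^3 + 111t^2 - 881t + 7042, Remainder: -56336


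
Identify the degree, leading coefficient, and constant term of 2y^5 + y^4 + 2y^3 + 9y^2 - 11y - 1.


Highest power of y is 5, with coefficient 2. Constant term is -1.
Degree = 5, leading coefficient = 2, constant term = -1


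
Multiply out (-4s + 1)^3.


Expand (-4s + 1)^3 by repeated multiplication:
  (-4s + 1)^2 = 16s^2 - 8s + 1
= -64s^3 + 48s^2 - 12s + 1


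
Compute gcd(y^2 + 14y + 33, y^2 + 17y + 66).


Factor each:
  y^2 + 14y + 33 = (y + 11)(y + 3)
  y^2 + 17y + 66 = (y + 11)(y + 6)
Common monic factor: y + 11


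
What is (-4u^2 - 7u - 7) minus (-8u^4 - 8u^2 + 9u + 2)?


Distribute the minus sign:
  (-4u^2 - 7u - 7)
- (-8u^4 - 8u^2 + 9u + 2)
Negate second polynomial: 8u^4 + 8u^2 - 9u - 2
Add: 8u^4 + 4u^2 - 16u - 9


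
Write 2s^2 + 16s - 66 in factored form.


Roots satisfy r1 + r2 = -b/a = -8 and r1*r2 = c/a = -33.
So r1 = -11, r2 = 3.
2s^2 + 16s - 66 = 2(s - r1)(s - r2) = 2(s + 11)(s - 3)


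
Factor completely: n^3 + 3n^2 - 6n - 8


Try integer roots (divisors of -8). n=-4: p(-4)=0.
Divide out (n + 4): quotient is n^2 - n - 2.
Factor the quadratic: (n - 2)(n + 1)
Result: (n + 4)(n - 2)(n + 1)


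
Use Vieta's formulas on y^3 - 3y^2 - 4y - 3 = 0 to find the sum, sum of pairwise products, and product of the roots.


Monic cubic y^3+by^2+cy+d=0: sum=-b, pairwise sum=c, product=-d.
b=-3, c=-4, d=-3
r1+r2+r3 = 3
r1r2+r1r3+r2r3 = -4
r1r2r3 = 3


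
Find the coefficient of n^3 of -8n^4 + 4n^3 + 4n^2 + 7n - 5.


Read off the coefficient of n^3: 4


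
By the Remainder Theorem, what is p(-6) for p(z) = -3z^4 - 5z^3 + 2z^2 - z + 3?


By the Remainder Theorem, the remainder equals p(-6):
  -3*(-6)^4 = -3888
  -5*(-6)^3 = 1080
  2*(-6)^2 = 72
  -1*(-6)^1 = 6
  constant: 3
Sum: -3888 + 1080 + 72 + 6 + 3 = -2727


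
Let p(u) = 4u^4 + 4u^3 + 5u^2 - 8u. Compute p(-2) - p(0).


p(-2) = 68
p(0) = 0
p(-2) - p(0) = 68 = 68


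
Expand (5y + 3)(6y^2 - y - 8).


Distribute each term of the first polynomial:
  (5y)(6y^2 - y - 8) = 30y^3 - 5y^2 - 40y
  (3)(6y^2 - y - 8) = 18y^2 - 3y - 24
Sum: 30y^3 + 13y^2 - 43y - 24


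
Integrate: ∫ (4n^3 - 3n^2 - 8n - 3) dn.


Reverse power rule on each term:
  ∫ 4n^3 dn = n^4
  ∫ -3n^2 dn = -n^3
  ∫ -8n dn = -4n^2
  ∫ -3 dn = -3n
F(n) = n^4 - n^3 - 4n^2 - 3n + C


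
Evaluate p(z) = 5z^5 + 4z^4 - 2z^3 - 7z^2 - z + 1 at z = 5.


Using direct substitution:
  5 * (5)^5 = 15625
  4 * (5)^4 = 2500
  -2 * (5)^3 = -250
  -7 * (5)^2 = -175
  -1 * (5)^1 = -5
  constant: 1
Sum = 15625 + 2500 - 250 - 175 - 5 + 1 = 17696


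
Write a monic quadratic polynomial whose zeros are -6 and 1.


p(n) = (n + 6)(n - 1)
Expand: n^2 + 5n - 6


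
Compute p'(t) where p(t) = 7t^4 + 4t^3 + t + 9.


Apply the power rule term by term:
  d/dt(7t^4) = 28t^3
  d/dt(4t^3) = 12t^2
  d/dt(t) = 1
  d/dt(9) = 0
p'(t) = 28t^3 + 12t^2 + 1


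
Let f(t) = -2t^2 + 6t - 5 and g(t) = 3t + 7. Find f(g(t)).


Substitute g(t) into f:
f(g(t)) = -2*(3t + 7)^2 + 6*(3t + 7) + (-5)
(3t + 7)^2 = 9t^2 + 42t + 49
Expand and combine: -18t^2 - 66t - 61


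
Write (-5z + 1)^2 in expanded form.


Expand (-5z + 1)^2 by repeated multiplication:
= 25z^2 - 10z + 1


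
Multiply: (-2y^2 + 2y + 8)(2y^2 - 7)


Distribute each term of the first polynomial:
  (-2y^2)(2y^2 - 7) = -4y^4 + 14y^2
  (2y)(2y^2 - 7) = 4y^3 - 14y
  (8)(2y^2 - 7) = 16y^2 - 56
Sum: -4y^4 + 4y^3 + 30y^2 - 14y - 56


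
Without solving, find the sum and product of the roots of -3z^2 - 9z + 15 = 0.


For az^2+bz+c=0: sum = -b/a, product = c/a.
a=-3, b=-9, c=15
Sum = -(-9)/-3 = -3
Product = (15)/-3 = -5


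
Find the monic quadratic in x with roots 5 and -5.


p(x) = (x - 5)(x + 5)
Expand: x^2 - 25


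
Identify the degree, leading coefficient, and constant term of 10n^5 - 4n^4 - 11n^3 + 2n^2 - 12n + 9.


Highest power of n is 5, with coefficient 10. Constant term is 9.
Degree = 5, leading coefficient = 10, constant term = 9


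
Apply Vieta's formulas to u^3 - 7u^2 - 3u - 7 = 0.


Monic cubic u^3+bu^2+cu+d=0: sum=-b, pairwise sum=c, product=-d.
b=-7, c=-3, d=-7
r1+r2+r3 = 7
r1r2+r1r3+r2r3 = -3
r1r2r3 = 7


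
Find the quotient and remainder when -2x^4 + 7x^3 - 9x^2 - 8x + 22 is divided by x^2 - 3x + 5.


(-2x^4 + 7x^3 - 9x^2 - 8x + 22) / (x^2 - 3x + 5)
Step 1: -2x^2 * (x^2 - 3x + 5) = -2x^4 + 6x^3 - 10x^2; subtract.
Step 2: x * (x^2 - 3x + 5) = x^3 - 3x^2 + 5x; subtract.
Step 3: 4 * (x^2 - 3x + 5) = 4x^2 - 12x + 20; subtract.
Quotient: -2x^2 + x + 4, Remainder: -x + 2


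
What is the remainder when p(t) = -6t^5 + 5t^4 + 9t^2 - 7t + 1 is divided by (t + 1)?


By the Remainder Theorem, the remainder equals p(-1):
  -6*(-1)^5 = 6
  5*(-1)^4 = 5
  0*(-1)^3 = 0
  9*(-1)^2 = 9
  -7*(-1)^1 = 7
  constant: 1
Sum: 6 + 5 + 0 + 9 + 7 + 1 = 28


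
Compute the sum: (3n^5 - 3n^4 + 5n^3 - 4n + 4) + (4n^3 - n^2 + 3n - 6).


Align terms by degree and add:
  3n^5 - 3n^4 + 5n^3 - 4n + 4
+ 4n^3 - n^2 + 3n - 6
= 3n^5 - 3n^4 + 9n^3 - n^2 - n - 2


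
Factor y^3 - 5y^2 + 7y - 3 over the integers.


Try integer roots (divisors of -3). y=1: p(1)=0.
Divide out (y - 1): quotient is y^2 - 4y + 3.
Factor the quadratic: (y - 3)(y - 1)
Result: (y - 1)(y - 3)(y - 1)


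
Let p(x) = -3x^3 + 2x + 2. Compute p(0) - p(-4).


p(0) = 2
p(-4) = 186
p(0) - p(-4) = 2 - 186 = -184


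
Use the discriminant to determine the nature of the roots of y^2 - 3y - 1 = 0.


D = b^2 - 4ac = (-3)^2 - 4(1)(-1) = 9 + 4 = 13
Since D > 0: two distinct irrational roots


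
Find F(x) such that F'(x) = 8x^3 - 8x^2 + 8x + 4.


Reverse power rule on each term:
  ∫ 8x^3 dx = 2x^4
  ∫ -8x^2 dx = -(8/3)x^3
  ∫ 8x dx = 4x^2
  ∫ 4 dx = 4x
F(x) = 2x^4 - (8/3)x^3 + 4x^2 + 4x + C


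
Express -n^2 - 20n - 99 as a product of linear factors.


Roots satisfy r1 + r2 = -b/a = -20 and r1*r2 = c/a = 99.
So r1 = -9, r2 = -11.
-n^2 - 20n - 99 = -(n - r1)(n - r2) = -(n + 9)(n + 11)


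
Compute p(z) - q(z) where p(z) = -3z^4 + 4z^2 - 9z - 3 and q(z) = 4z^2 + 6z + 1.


Distribute the minus sign:
  (-3z^4 + 4z^2 - 9z - 3)
- (4z^2 + 6z + 1)
Negate second polynomial: -4z^2 - 6z - 1
Add: -3z^4 - 15z - 4


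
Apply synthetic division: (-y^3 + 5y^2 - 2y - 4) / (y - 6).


Synthetic division with c = 6. Coefficients: -1, 5, -2, -4
Bring down -1.
  -1 * 6 = -6; -6 + 5 = -1
  -1 * 6 = -6; -6 - 2 = -8
  -8 * 6 = -48; -48 - 4 = -52
Quotient: -y^2 - y - 8, Remainder: -52


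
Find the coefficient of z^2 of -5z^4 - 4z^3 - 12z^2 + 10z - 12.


Read off the coefficient of z^2: -12


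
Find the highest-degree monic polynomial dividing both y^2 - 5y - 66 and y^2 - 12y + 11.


Factor each:
  y^2 - 5y - 66 = (y - 11)(y + 6)
  y^2 - 12y + 11 = (y - 11)(y - 1)
Common monic factor: y - 11


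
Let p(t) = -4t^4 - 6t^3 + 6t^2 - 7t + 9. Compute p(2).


Using direct substitution:
  -4 * (2)^4 = -64
  -6 * (2)^3 = -48
  6 * (2)^2 = 24
  -7 * (2)^1 = -14
  constant: 9
Sum = -64 - 48 + 24 - 14 + 9 = -93


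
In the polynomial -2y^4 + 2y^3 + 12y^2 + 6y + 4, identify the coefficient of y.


Read off the coefficient of y: 6


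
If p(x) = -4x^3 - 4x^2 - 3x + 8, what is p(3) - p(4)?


p(3) = -145
p(4) = -324
p(3) - p(4) = -145 + 324 = 179


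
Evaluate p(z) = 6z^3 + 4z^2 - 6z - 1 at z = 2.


Using direct substitution:
  6 * (2)^3 = 48
  4 * (2)^2 = 16
  -6 * (2)^1 = -12
  constant: -1
Sum = 48 + 16 - 12 - 1 = 51


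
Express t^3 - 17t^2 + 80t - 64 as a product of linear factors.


Try integer roots (divisors of -64). t=1: p(1)=0.
Divide out (t - 1): quotient is t^2 - 16t + 64.
Factor the quadratic: (t - 8)(t - 8)
Result: (t - 1)(t - 8)(t - 8)


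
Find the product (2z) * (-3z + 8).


Distribute each term of the first polynomial:
  (2z)(-3z + 8) = -6z^2 + 16z
Sum: -6z^2 + 16z


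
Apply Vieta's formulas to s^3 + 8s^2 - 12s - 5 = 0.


Monic cubic s^3+bs^2+cs+d=0: sum=-b, pairwise sum=c, product=-d.
b=8, c=-12, d=-5
r1+r2+r3 = -8
r1r2+r1r3+r2r3 = -12
r1r2r3 = 5


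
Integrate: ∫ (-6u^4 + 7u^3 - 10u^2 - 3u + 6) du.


Reverse power rule on each term:
  ∫ -6u^4 du = -(6/5)u^5
  ∫ 7u^3 du = (7/4)u^4
  ∫ -10u^2 du = -(10/3)u^3
  ∫ -3u du = -(3/2)u^2
  ∫ 6 du = 6u
F(u) = -(6/5)u^5 + (7/4)u^4 - (10/3)u^3 - (3/2)u^2 + 6u + C


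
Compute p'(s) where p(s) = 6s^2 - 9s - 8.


Apply the power rule term by term:
  d/ds(6s^2) = 12s
  d/ds(-9s) = -9
  d/ds(-8) = 0
p'(s) = 12s - 9


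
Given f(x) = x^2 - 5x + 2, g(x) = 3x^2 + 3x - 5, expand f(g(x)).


Substitute g(x) into f:
f(g(x)) = 1*(3x^2 + 3x - 5)^2 + (-5)*(3x^2 + 3x - 5) + 2
(3x^2 + 3x - 5)^2 = 9x^4 + 18x^3 - 21x^2 - 30x + 25
Expand and combine: 9x^4 + 18x^3 - 36x^2 - 45x + 52


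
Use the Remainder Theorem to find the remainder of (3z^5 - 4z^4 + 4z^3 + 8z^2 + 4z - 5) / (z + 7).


By the Remainder Theorem, the remainder equals p(-7):
  3*(-7)^5 = -50421
  -4*(-7)^4 = -9604
  4*(-7)^3 = -1372
  8*(-7)^2 = 392
  4*(-7)^1 = -28
  constant: -5
Sum: -50421 - 9604 - 1372 + 392 - 28 - 5 = -61038


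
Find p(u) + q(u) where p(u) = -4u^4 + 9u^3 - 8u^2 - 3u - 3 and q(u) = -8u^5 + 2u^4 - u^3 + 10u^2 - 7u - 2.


Align terms by degree and add:
  -4u^4 + 9u^3 - 8u^2 - 3u - 3
  -8u^5 + 2u^4 - u^3 + 10u^2 - 7u - 2
= -8u^5 - 2u^4 + 8u^3 + 2u^2 - 10u - 5


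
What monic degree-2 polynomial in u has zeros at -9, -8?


p(u) = (u + 9)(u + 8)
Expand: u^2 + 17u + 72


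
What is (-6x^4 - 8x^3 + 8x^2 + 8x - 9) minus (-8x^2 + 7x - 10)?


Distribute the minus sign:
  (-6x^4 - 8x^3 + 8x^2 + 8x - 9)
- (-8x^2 + 7x - 10)
Negate second polynomial: 8x^2 - 7x + 10
Add: -6x^4 - 8x^3 + 16x^2 + x + 1


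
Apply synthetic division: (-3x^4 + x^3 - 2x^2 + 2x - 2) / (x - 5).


Synthetic division with c = 5. Coefficients: -3, 1, -2, 2, -2
Bring down -3.
  -3 * 5 = -15; -15 + 1 = -14
  -14 * 5 = -70; -70 - 2 = -72
  -72 * 5 = -360; -360 + 2 = -358
  -358 * 5 = -1790; -1790 - 2 = -1792
Quotient: -3x^3 - 14x^2 - 72x - 358, Remainder: -1792


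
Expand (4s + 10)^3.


Expand (4s + 10)^3 by repeated multiplication:
  (4s + 10)^2 = 16s^2 + 80s + 100
= 64s^3 + 480s^2 + 1200s + 1000


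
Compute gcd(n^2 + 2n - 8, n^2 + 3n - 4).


Factor each:
  n^2 + 2n - 8 = (n + 4)(n - 2)
  n^2 + 3n - 4 = (n + 4)(n - 1)
Common monic factor: n + 4


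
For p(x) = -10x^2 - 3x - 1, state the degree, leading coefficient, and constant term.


Highest power of x is 2, with coefficient -10. Constant term is -1.
Degree = 2, leading coefficient = -10, constant term = -1


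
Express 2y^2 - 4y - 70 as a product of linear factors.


Roots satisfy r1 + r2 = -b/a = 2 and r1*r2 = c/a = -35.
So r1 = -5, r2 = 7.
2y^2 - 4y - 70 = 2(y - r1)(y - r2) = 2(y + 5)(y - 7)


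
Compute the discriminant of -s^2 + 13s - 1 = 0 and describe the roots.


D = b^2 - 4ac = (13)^2 - 4(-1)(-1) = 169 - 4 = 165
Since D > 0: two distinct irrational roots


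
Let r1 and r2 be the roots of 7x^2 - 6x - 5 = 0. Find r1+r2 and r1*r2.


For ax^2+bx+c=0: sum = -b/a, product = c/a.
a=7, b=-6, c=-5
Sum = -(-6)/7 = 6/7
Product = (-5)/7 = -5/7


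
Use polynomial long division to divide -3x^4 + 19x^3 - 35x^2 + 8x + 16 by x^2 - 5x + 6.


(-3x^4 + 19x^3 - 35x^2 + 8x + 16) / (x^2 - 5x + 6)
Step 1: -3x^2 * (x^2 - 5x + 6) = -3x^4 + 15x^3 - 18x^2; subtract.
Step 2: 4x * (x^2 - 5x + 6) = 4x^3 - 20x^2 + 24x; subtract.
Step 3: 3 * (x^2 - 5x + 6) = 3x^2 - 15x + 18; subtract.
Quotient: -3x^2 + 4x + 3, Remainder: -x - 2


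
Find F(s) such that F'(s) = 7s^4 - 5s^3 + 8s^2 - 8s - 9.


Reverse power rule on each term:
  ∫ 7s^4 ds = (7/5)s^5
  ∫ -5s^3 ds = -(5/4)s^4
  ∫ 8s^2 ds = (8/3)s^3
  ∫ -8s ds = -4s^2
  ∫ -9 ds = -9s
F(s) = (7/5)s^5 - (5/4)s^4 + (8/3)s^3 - 4s^2 - 9s + C


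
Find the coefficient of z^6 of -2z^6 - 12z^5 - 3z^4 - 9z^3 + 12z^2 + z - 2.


Read off the coefficient of z^6: -2


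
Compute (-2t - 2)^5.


Expand (-2t - 2)^5 by repeated multiplication:
  (-2t - 2)^2 = 4t^2 + 8t + 4
  (-2t - 2)^3 = -8t^3 - 24t^2 - 24t - 8
  (-2t - 2)^4 = 16t^4 + 64t^3 + 96t^2 + 64t + 16
= -32t^5 - 160t^4 - 320t^3 - 320t^2 - 160t - 32


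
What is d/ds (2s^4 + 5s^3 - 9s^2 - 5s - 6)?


Apply the power rule term by term:
  d/ds(2s^4) = 8s^3
  d/ds(5s^3) = 15s^2
  d/ds(-9s^2) = -18s
  d/ds(-5s) = -5
  d/ds(-6) = 0
p'(s) = 8s^3 + 15s^2 - 18s - 5


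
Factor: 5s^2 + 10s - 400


Roots satisfy r1 + r2 = -b/a = -2 and r1*r2 = c/a = -80.
So r1 = -10, r2 = 8.
5s^2 + 10s - 400 = 5(s - r1)(s - r2) = 5(s + 10)(s - 8)


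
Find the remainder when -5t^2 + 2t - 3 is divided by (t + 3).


By the Remainder Theorem, the remainder equals p(-3):
  -5*(-3)^2 = -45
  2*(-3)^1 = -6
  constant: -3
Sum: -45 - 6 - 3 = -54


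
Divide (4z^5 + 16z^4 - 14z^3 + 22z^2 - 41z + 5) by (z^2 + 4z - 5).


(4z^5 + 16z^4 - 14z^3 + 22z^2 - 41z + 5) / (z^2 + 4z - 5)
Step 1: 4z^3 * (z^2 + 4z - 5) = 4z^5 + 16z^4 - 20z^3; subtract.
Step 2: 0 * (z^2 + 4z - 5) = 0; subtract.
Step 3: 6z * (z^2 + 4z - 5) = 6z^3 + 24z^2 - 30z; subtract.
Step 4: -2 * (z^2 + 4z - 5) = -2z^2 - 8z + 10; subtract.
Quotient: 4z^3 + 6z - 2, Remainder: -3z - 5


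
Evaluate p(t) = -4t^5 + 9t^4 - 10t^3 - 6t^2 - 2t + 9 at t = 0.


Using direct substitution:
  -4 * (0)^5 = 0
  9 * (0)^4 = 0
  -10 * (0)^3 = 0
  -6 * (0)^2 = 0
  -2 * (0)^1 = 0
  constant: 9
Sum = 0 + 0 + 0 + 0 + 0 + 9 = 9


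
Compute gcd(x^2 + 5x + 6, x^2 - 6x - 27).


Factor each:
  x^2 + 5x + 6 = (x + 3)(x + 2)
  x^2 - 6x - 27 = (x + 3)(x - 9)
Common monic factor: x + 3


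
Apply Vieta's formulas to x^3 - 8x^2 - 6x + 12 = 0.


Monic cubic x^3+bx^2+cx+d=0: sum=-b, pairwise sum=c, product=-d.
b=-8, c=-6, d=12
r1+r2+r3 = 8
r1r2+r1r3+r2r3 = -6
r1r2r3 = -12


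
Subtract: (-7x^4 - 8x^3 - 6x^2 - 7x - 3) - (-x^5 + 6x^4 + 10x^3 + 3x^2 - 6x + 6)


Distribute the minus sign:
  (-7x^4 - 8x^3 - 6x^2 - 7x - 3)
- (-x^5 + 6x^4 + 10x^3 + 3x^2 - 6x + 6)
Negate second polynomial: x^5 - 6x^4 - 10x^3 - 3x^2 + 6x - 6
Add: x^5 - 13x^4 - 18x^3 - 9x^2 - x - 9


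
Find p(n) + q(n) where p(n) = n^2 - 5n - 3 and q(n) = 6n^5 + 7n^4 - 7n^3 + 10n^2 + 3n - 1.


Align terms by degree and add:
  n^2 - 5n - 3
+ 6n^5 + 7n^4 - 7n^3 + 10n^2 + 3n - 1
= 6n^5 + 7n^4 - 7n^3 + 11n^2 - 2n - 4


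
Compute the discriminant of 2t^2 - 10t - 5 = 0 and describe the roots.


D = b^2 - 4ac = (-10)^2 - 4(2)(-5) = 100 + 40 = 140
Since D > 0: two distinct irrational roots


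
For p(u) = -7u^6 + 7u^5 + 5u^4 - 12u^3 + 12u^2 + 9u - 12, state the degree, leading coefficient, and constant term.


Highest power of u is 6, with coefficient -7. Constant term is -12.
Degree = 6, leading coefficient = -7, constant term = -12


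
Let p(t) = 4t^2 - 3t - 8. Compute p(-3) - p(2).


p(-3) = 37
p(2) = 2
p(-3) - p(2) = 37 - 2 = 35


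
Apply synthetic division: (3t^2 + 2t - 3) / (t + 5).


Synthetic division with c = -5. Coefficients: 3, 2, -3
Bring down 3.
  3 * -5 = -15; -15 + 2 = -13
  -13 * -5 = 65; 65 - 3 = 62
Quotient: 3t - 13, Remainder: 62


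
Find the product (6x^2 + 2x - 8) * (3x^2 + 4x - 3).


Distribute each term of the first polynomial:
  (6x^2)(3x^2 + 4x - 3) = 18x^4 + 24x^3 - 18x^2
  (2x)(3x^2 + 4x - 3) = 6x^3 + 8x^2 - 6x
  (-8)(3x^2 + 4x - 3) = -24x^2 - 32x + 24
Sum: 18x^4 + 30x^3 - 34x^2 - 38x + 24


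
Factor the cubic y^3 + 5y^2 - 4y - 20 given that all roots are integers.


Try integer roots (divisors of -20). y=-2: p(-2)=0.
Divide out (y + 2): quotient is y^2 + 3y - 10.
Factor the quadratic: (y - 2)(y + 5)
Result: (y + 2)(y - 2)(y + 5)


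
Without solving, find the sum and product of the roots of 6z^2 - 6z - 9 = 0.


For az^2+bz+c=0: sum = -b/a, product = c/a.
a=6, b=-6, c=-9
Sum = -(-6)/6 = 1
Product = (-9)/6 = -3/2


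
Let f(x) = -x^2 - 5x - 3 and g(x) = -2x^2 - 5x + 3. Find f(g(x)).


Substitute g(x) into f:
f(g(x)) = -1*(-2x^2 - 5x + 3)^2 + (-5)*(-2x^2 - 5x + 3) + (-3)
(-2x^2 - 5x + 3)^2 = 4x^4 + 20x^3 + 13x^2 - 30x + 9
Expand and combine: -4x^4 - 20x^3 - 3x^2 + 55x - 27


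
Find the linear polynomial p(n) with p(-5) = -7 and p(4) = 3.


p(n) = mn + b. Using p(-5)=-7, p(4)=3:
m = (-7 - 3)/(-5 - 4) = -10/-9 = 10/9
b = -7 - m*(-5) = -7 + 50/9 = -13/9
p(n) = (10/9)n - (13/9)


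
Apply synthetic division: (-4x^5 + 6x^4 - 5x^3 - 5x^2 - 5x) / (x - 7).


Synthetic division with c = 7. Coefficients: -4, 6, -5, -5, -5, 0
Bring down -4.
  -4 * 7 = -28; -28 + 6 = -22
  -22 * 7 = -154; -154 - 5 = -159
  -159 * 7 = -1113; -1113 - 5 = -1118
  -1118 * 7 = -7826; -7826 - 5 = -7831
  -7831 * 7 = -54817; -54817 + 0 = -54817
Quotient: -4x^4 - 22x^3 - 159x^2 - 1118x - 7831, Remainder: -54817


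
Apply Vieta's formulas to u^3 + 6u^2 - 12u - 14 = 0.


Monic cubic u^3+bu^2+cu+d=0: sum=-b, pairwise sum=c, product=-d.
b=6, c=-12, d=-14
r1+r2+r3 = -6
r1r2+r1r3+r2r3 = -12
r1r2r3 = 14


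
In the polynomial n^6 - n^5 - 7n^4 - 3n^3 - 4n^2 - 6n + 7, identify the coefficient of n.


Read off the coefficient of n: -6


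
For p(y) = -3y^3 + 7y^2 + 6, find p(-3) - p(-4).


p(-3) = 150
p(-4) = 310
p(-3) - p(-4) = 150 - 310 = -160


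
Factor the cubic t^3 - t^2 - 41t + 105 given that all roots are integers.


Try integer roots (divisors of 105). t=-7: p(-7)=0.
Divide out (t + 7): quotient is t^2 - 8t + 15.
Factor the quadratic: (t - 5)(t - 3)
Result: (t + 7)(t - 5)(t - 3)


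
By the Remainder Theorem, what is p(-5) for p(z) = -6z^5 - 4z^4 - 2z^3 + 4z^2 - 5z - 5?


By the Remainder Theorem, the remainder equals p(-5):
  -6*(-5)^5 = 18750
  -4*(-5)^4 = -2500
  -2*(-5)^3 = 250
  4*(-5)^2 = 100
  -5*(-5)^1 = 25
  constant: -5
Sum: 18750 - 2500 + 250 + 100 + 25 - 5 = 16620


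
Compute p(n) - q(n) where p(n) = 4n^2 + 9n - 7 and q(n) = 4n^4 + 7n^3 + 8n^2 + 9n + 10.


Distribute the minus sign:
  (4n^2 + 9n - 7)
- (4n^4 + 7n^3 + 8n^2 + 9n + 10)
Negate second polynomial: -4n^4 - 7n^3 - 8n^2 - 9n - 10
Add: -4n^4 - 7n^3 - 4n^2 - 17


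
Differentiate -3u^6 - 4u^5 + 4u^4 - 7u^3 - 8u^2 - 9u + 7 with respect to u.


Apply the power rule term by term:
  d/du(-3u^6) = -18u^5
  d/du(-4u^5) = -20u^4
  d/du(4u^4) = 16u^3
  d/du(-7u^3) = -21u^2
  d/du(-8u^2) = -16u
  d/du(-9u) = -9
  d/du(7) = 0
p'(u) = -18u^5 - 20u^4 + 16u^3 - 21u^2 - 16u - 9


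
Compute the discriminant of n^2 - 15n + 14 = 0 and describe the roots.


D = b^2 - 4ac = (-15)^2 - 4(1)(14) = 225 - 56 = 169
Since D > 0: two distinct rational roots


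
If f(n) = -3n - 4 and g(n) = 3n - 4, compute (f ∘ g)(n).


Substitute g(n) into f:
f(g(n)) = -3*(3n - 4) + (-4)
Expand and combine: -9n + 8


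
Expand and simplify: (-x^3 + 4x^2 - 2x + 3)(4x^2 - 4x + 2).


Distribute each term of the first polynomial:
  (-x^3)(4x^2 - 4x + 2) = -4x^5 + 4x^4 - 2x^3
  (4x^2)(4x^2 - 4x + 2) = 16x^4 - 16x^3 + 8x^2
  (-2x)(4x^2 - 4x + 2) = -8x^3 + 8x^2 - 4x
  (3)(4x^2 - 4x + 2) = 12x^2 - 12x + 6
Sum: -4x^5 + 20x^4 - 26x^3 + 28x^2 - 16x + 6


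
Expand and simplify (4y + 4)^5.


Expand (4y + 4)^5 by repeated multiplication:
  (4y + 4)^2 = 16y^2 + 32y + 16
  (4y + 4)^3 = 64y^3 + 192y^2 + 192y + 64
  (4y + 4)^4 = 256y^4 + 1024y^3 + 1536y^2 + 1024y + 256
= 1024y^5 + 5120y^4 + 10240y^3 + 10240y^2 + 5120y + 1024


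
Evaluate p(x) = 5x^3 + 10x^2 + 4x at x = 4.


Using direct substitution:
  5 * (4)^3 = 320
  10 * (4)^2 = 160
  4 * (4)^1 = 16
  constant: 0
Sum = 320 + 160 + 16 + 0 = 496


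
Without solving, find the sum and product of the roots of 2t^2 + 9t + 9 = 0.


For at^2+bt+c=0: sum = -b/a, product = c/a.
a=2, b=9, c=9
Sum = -(9)/2 = -9/2
Product = (9)/2 = 9/2


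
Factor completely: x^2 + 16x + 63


Roots satisfy r1 + r2 = -b/a = -16 and r1*r2 = c/a = 63.
So r1 = -9, r2 = -7.
x^2 + 16x + 63 = (x - r1)(x - r2) = (x + 9)(x + 7)


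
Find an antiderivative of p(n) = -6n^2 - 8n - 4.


Reverse power rule on each term:
  ∫ -6n^2 dn = -2n^3
  ∫ -8n dn = -4n^2
  ∫ -4 dn = -4n
F(n) = -2n^3 - 4n^2 - 4n + C


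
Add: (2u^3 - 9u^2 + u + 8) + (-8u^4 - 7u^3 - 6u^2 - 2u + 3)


Align terms by degree and add:
  2u^3 - 9u^2 + u + 8
  -8u^4 - 7u^3 - 6u^2 - 2u + 3
= -8u^4 - 5u^3 - 15u^2 - u + 11


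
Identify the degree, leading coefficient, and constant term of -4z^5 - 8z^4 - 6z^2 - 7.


Highest power of z is 5, with coefficient -4. Constant term is -7.
Degree = 5, leading coefficient = -4, constant term = -7


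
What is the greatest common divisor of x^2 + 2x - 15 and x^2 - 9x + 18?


Factor each:
  x^2 + 2x - 15 = (x - 3)(x + 5)
  x^2 - 9x + 18 = (x - 3)(x - 6)
Common monic factor: x - 3


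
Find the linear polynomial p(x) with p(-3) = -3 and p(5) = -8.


p(x) = mx + b. Using p(-3)=-3, p(5)=-8:
m = (-3 + 8)/(-3 - 5) = 5/-8 = -5/8
b = -3 - m*(-3) = -3 - 15/8 = -39/8
p(x) = -(5/8)x - (39/8)


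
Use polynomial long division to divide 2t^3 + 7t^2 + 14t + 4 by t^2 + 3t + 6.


(2t^3 + 7t^2 + 14t + 4) / (t^2 + 3t + 6)
Step 1: 2t * (t^2 + 3t + 6) = 2t^3 + 6t^2 + 12t; subtract.
Step 2: 1 * (t^2 + 3t + 6) = t^2 + 3t + 6; subtract.
Quotient: 2t + 1, Remainder: -t - 2


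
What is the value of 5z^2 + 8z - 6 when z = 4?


Using direct substitution:
  5 * (4)^2 = 80
  8 * (4)^1 = 32
  constant: -6
Sum = 80 + 32 - 6 = 106


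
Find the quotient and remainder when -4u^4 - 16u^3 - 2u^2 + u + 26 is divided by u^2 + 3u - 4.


(-4u^4 - 16u^3 - 2u^2 + u + 26) / (u^2 + 3u - 4)
Step 1: -4u^2 * (u^2 + 3u - 4) = -4u^4 - 12u^3 + 16u^2; subtract.
Step 2: -4u * (u^2 + 3u - 4) = -4u^3 - 12u^2 + 16u; subtract.
Step 3: -6 * (u^2 + 3u - 4) = -6u^2 - 18u + 24; subtract.
Quotient: -4u^2 - 4u - 6, Remainder: 3u + 2


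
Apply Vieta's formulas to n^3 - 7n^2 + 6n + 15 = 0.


Monic cubic n^3+bn^2+cn+d=0: sum=-b, pairwise sum=c, product=-d.
b=-7, c=6, d=15
r1+r2+r3 = 7
r1r2+r1r3+r2r3 = 6
r1r2r3 = -15


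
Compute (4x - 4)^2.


Expand (4x - 4)^2 by repeated multiplication:
= 16x^2 - 32x + 16


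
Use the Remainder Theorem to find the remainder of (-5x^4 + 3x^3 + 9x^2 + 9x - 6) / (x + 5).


By the Remainder Theorem, the remainder equals p(-5):
  -5*(-5)^4 = -3125
  3*(-5)^3 = -375
  9*(-5)^2 = 225
  9*(-5)^1 = -45
  constant: -6
Sum: -3125 - 375 + 225 - 45 - 6 = -3326


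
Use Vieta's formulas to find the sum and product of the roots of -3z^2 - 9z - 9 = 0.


For az^2+bz+c=0: sum = -b/a, product = c/a.
a=-3, b=-9, c=-9
Sum = -(-9)/-3 = -3
Product = (-9)/-3 = 3


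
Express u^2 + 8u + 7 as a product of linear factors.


Roots satisfy r1 + r2 = -b/a = -8 and r1*r2 = c/a = 7.
So r1 = -7, r2 = -1.
u^2 + 8u + 7 = (u - r1)(u - r2) = (u + 7)(u + 1)


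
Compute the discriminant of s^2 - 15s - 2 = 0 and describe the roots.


D = b^2 - 4ac = (-15)^2 - 4(1)(-2) = 225 + 8 = 233
Since D > 0: two distinct irrational roots


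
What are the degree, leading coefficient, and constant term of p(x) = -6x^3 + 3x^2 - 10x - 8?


Highest power of x is 3, with coefficient -6. Constant term is -8.
Degree = 3, leading coefficient = -6, constant term = -8


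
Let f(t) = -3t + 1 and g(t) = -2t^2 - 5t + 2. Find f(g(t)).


Substitute g(t) into f:
f(g(t)) = -3*(-2t^2 - 5t + 2) + 1
Expand and combine: 6t^2 + 15t - 5


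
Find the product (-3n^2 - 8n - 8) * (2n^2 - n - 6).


Distribute each term of the first polynomial:
  (-3n^2)(2n^2 - n - 6) = -6n^4 + 3n^3 + 18n^2
  (-8n)(2n^2 - n - 6) = -16n^3 + 8n^2 + 48n
  (-8)(2n^2 - n - 6) = -16n^2 + 8n + 48
Sum: -6n^4 - 13n^3 + 10n^2 + 56n + 48


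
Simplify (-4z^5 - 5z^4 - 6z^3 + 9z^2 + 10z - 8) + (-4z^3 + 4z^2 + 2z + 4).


Align terms by degree and add:
  -4z^5 - 5z^4 - 6z^3 + 9z^2 + 10z - 8
  -4z^3 + 4z^2 + 2z + 4
= -4z^5 - 5z^4 - 10z^3 + 13z^2 + 12z - 4


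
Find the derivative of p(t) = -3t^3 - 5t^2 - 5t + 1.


Apply the power rule term by term:
  d/dt(-3t^3) = -9t^2
  d/dt(-5t^2) = -10t
  d/dt(-5t) = -5
  d/dt(1) = 0
p'(t) = -9t^2 - 10t - 5


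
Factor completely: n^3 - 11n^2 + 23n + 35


Try integer roots (divisors of 35). n=7: p(7)=0.
Divide out (n - 7): quotient is n^2 - 4n - 5.
Factor the quadratic: (n - 5)(n + 1)
Result: (n - 7)(n - 5)(n + 1)


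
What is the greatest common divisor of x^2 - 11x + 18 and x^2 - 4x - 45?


Factor each:
  x^2 - 11x + 18 = (x - 9)(x - 2)
  x^2 - 4x - 45 = (x - 9)(x + 5)
Common monic factor: x - 9


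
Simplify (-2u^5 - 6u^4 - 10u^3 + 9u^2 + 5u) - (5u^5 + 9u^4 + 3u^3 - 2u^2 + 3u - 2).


Distribute the minus sign:
  (-2u^5 - 6u^4 - 10u^3 + 9u^2 + 5u)
- (5u^5 + 9u^4 + 3u^3 - 2u^2 + 3u - 2)
Negate second polynomial: -5u^5 - 9u^4 - 3u^3 + 2u^2 - 3u + 2
Add: -7u^5 - 15u^4 - 13u^3 + 11u^2 + 2u + 2


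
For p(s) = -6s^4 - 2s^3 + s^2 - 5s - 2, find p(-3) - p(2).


p(-3) = -410
p(2) = -120
p(-3) - p(2) = -410 + 120 = -290


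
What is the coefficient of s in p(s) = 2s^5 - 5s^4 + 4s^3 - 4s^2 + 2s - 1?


Read off the coefficient of s: 2


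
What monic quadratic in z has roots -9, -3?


p(z) = (z + 9)(z + 3)
Expand: z^2 + 12z + 27


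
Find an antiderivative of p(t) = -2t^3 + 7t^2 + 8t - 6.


Reverse power rule on each term:
  ∫ -2t^3 dt = -(1/2)t^4
  ∫ 7t^2 dt = (7/3)t^3
  ∫ 8t dt = 4t^2
  ∫ -6 dt = -6t
F(t) = -(1/2)t^4 + (7/3)t^3 + 4t^2 - 6t + C


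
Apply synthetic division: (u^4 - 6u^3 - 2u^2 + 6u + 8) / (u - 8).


Synthetic division with c = 8. Coefficients: 1, -6, -2, 6, 8
Bring down 1.
  1 * 8 = 8; 8 - 6 = 2
  2 * 8 = 16; 16 - 2 = 14
  14 * 8 = 112; 112 + 6 = 118
  118 * 8 = 944; 944 + 8 = 952
Quotient: u^3 + 2u^2 + 14u + 118, Remainder: 952


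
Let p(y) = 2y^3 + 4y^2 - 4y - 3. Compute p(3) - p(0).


p(3) = 75
p(0) = -3
p(3) - p(0) = 75 + 3 = 78


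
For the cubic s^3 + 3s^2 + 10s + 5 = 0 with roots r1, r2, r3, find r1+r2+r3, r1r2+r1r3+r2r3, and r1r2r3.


Monic cubic s^3+bs^2+cs+d=0: sum=-b, pairwise sum=c, product=-d.
b=3, c=10, d=5
r1+r2+r3 = -3
r1r2+r1r3+r2r3 = 10
r1r2r3 = -5


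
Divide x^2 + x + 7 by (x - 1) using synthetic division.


Synthetic division with c = 1. Coefficients: 1, 1, 7
Bring down 1.
  1 * 1 = 1; 1 + 1 = 2
  2 * 1 = 2; 2 + 7 = 9
Quotient: x + 2, Remainder: 9


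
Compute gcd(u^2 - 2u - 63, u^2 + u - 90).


Factor each:
  u^2 - 2u - 63 = (u - 9)(u + 7)
  u^2 + u - 90 = (u - 9)(u + 10)
Common monic factor: u - 9


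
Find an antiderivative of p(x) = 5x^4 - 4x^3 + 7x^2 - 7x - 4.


Reverse power rule on each term:
  ∫ 5x^4 dx = x^5
  ∫ -4x^3 dx = -x^4
  ∫ 7x^2 dx = (7/3)x^3
  ∫ -7x dx = -(7/2)x^2
  ∫ -4 dx = -4x
F(x) = x^5 - x^4 + (7/3)x^3 - (7/2)x^2 - 4x + C


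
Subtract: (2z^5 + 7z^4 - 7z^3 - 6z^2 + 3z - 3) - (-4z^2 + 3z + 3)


Distribute the minus sign:
  (2z^5 + 7z^4 - 7z^3 - 6z^2 + 3z - 3)
- (-4z^2 + 3z + 3)
Negate second polynomial: 4z^2 - 3z - 3
Add: 2z^5 + 7z^4 - 7z^3 - 2z^2 - 6


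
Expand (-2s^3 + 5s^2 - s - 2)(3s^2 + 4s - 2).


Distribute each term of the first polynomial:
  (-2s^3)(3s^2 + 4s - 2) = -6s^5 - 8s^4 + 4s^3
  (5s^2)(3s^2 + 4s - 2) = 15s^4 + 20s^3 - 10s^2
  (-s)(3s^2 + 4s - 2) = -3s^3 - 4s^2 + 2s
  (-2)(3s^2 + 4s - 2) = -6s^2 - 8s + 4
Sum: -6s^5 + 7s^4 + 21s^3 - 20s^2 - 6s + 4


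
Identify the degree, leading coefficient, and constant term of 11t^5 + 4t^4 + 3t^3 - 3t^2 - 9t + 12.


Highest power of t is 5, with coefficient 11. Constant term is 12.
Degree = 5, leading coefficient = 11, constant term = 12


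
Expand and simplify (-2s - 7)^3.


Expand (-2s - 7)^3 by repeated multiplication:
  (-2s - 7)^2 = 4s^2 + 28s + 49
= -8s^3 - 84s^2 - 294s - 343


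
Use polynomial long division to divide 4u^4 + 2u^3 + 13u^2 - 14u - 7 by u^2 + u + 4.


(4u^4 + 2u^3 + 13u^2 - 14u - 7) / (u^2 + u + 4)
Step 1: 4u^2 * (u^2 + u + 4) = 4u^4 + 4u^3 + 16u^2; subtract.
Step 2: -2u * (u^2 + u + 4) = -2u^3 - 2u^2 - 8u; subtract.
Step 3: -1 * (u^2 + u + 4) = -u^2 - u - 4; subtract.
Quotient: 4u^2 - 2u - 1, Remainder: -5u - 3


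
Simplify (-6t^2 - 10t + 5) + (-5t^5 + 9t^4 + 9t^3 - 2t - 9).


Align terms by degree and add:
  -6t^2 - 10t + 5
  -5t^5 + 9t^4 + 9t^3 - 2t - 9
= -5t^5 + 9t^4 + 9t^3 - 6t^2 - 12t - 4


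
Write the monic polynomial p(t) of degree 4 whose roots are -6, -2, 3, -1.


p(t) = (t + 6)(t + 2)(t - 3)(t + 1)
Expand: t^4 + 6t^3 - 7t^2 - 48t - 36


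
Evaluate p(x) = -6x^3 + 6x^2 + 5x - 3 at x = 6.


Using direct substitution:
  -6 * (6)^3 = -1296
  6 * (6)^2 = 216
  5 * (6)^1 = 30
  constant: -3
Sum = -1296 + 216 + 30 - 3 = -1053


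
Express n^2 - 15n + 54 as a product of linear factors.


Roots satisfy r1 + r2 = -b/a = 15 and r1*r2 = c/a = 54.
So r1 = 6, r2 = 9.
n^2 - 15n + 54 = (n - r1)(n - r2) = (n - 6)(n - 9)


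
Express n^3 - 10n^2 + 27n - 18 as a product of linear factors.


Try integer roots (divisors of -18). n=6: p(6)=0.
Divide out (n - 6): quotient is n^2 - 4n + 3.
Factor the quadratic: (n - 1)(n - 3)
Result: (n - 6)(n - 1)(n - 3)


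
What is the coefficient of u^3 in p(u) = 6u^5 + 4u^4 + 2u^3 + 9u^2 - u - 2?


Read off the coefficient of u^3: 2


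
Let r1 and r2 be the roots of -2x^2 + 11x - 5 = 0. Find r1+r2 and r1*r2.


For ax^2+bx+c=0: sum = -b/a, product = c/a.
a=-2, b=11, c=-5
Sum = -(11)/-2 = 11/2
Product = (-5)/-2 = 5/2


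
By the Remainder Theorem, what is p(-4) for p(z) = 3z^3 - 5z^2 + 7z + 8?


By the Remainder Theorem, the remainder equals p(-4):
  3*(-4)^3 = -192
  -5*(-4)^2 = -80
  7*(-4)^1 = -28
  constant: 8
Sum: -192 - 80 - 28 + 8 = -292


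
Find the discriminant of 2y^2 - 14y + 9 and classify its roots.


D = b^2 - 4ac = (-14)^2 - 4(2)(9) = 196 - 72 = 124
Since D > 0: two distinct irrational roots


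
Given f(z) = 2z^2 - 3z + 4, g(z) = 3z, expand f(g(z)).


Substitute g(z) into f:
f(g(z)) = 2*(3z)^2 + (-3)*(3z) + 4
(3z)^2 = 9z^2
Expand and combine: 18z^2 - 9z + 4


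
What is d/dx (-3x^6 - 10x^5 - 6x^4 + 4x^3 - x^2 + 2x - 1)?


Apply the power rule term by term:
  d/dx(-3x^6) = -18x^5
  d/dx(-10x^5) = -50x^4
  d/dx(-6x^4) = -24x^3
  d/dx(4x^3) = 12x^2
  d/dx(-x^2) = -2x
  d/dx(2x) = 2
  d/dx(-1) = 0
p'(x) = -18x^5 - 50x^4 - 24x^3 + 12x^2 - 2x + 2


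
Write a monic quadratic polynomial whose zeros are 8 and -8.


p(y) = (y - 8)(y + 8)
Expand: y^2 - 64


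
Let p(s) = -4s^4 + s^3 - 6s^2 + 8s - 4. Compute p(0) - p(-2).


p(0) = -4
p(-2) = -116
p(0) - p(-2) = -4 + 116 = 112


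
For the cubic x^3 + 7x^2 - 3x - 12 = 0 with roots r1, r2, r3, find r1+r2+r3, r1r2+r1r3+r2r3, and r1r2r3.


Monic cubic x^3+bx^2+cx+d=0: sum=-b, pairwise sum=c, product=-d.
b=7, c=-3, d=-12
r1+r2+r3 = -7
r1r2+r1r3+r2r3 = -3
r1r2r3 = 12


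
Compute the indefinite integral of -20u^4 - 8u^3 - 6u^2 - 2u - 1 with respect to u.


Reverse power rule on each term:
  ∫ -20u^4 du = -4u^5
  ∫ -8u^3 du = -2u^4
  ∫ -6u^2 du = -2u^3
  ∫ -2u du = -u^2
  ∫ -1 du = -u
F(u) = -4u^5 - 2u^4 - 2u^3 - u^2 - u + C


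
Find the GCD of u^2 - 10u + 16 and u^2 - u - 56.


Factor each:
  u^2 - 10u + 16 = (u - 8)(u - 2)
  u^2 - u - 56 = (u - 8)(u + 7)
Common monic factor: u - 8


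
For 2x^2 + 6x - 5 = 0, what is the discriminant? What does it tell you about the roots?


D = b^2 - 4ac = (6)^2 - 4(2)(-5) = 36 + 40 = 76
Since D > 0: two distinct irrational roots


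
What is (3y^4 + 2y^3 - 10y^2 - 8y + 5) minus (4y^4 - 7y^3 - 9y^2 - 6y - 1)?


Distribute the minus sign:
  (3y^4 + 2y^3 - 10y^2 - 8y + 5)
- (4y^4 - 7y^3 - 9y^2 - 6y - 1)
Negate second polynomial: -4y^4 + 7y^3 + 9y^2 + 6y + 1
Add: -y^4 + 9y^3 - y^2 - 2y + 6


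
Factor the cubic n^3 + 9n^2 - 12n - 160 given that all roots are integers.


Try integer roots (divisors of -160). n=-5: p(-5)=0.
Divide out (n + 5): quotient is n^2 + 4n - 32.
Factor the quadratic: (n - 4)(n + 8)
Result: (n + 5)(n - 4)(n + 8)


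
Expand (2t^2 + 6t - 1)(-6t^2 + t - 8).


Distribute each term of the first polynomial:
  (2t^2)(-6t^2 + t - 8) = -12t^4 + 2t^3 - 16t^2
  (6t)(-6t^2 + t - 8) = -36t^3 + 6t^2 - 48t
  (-1)(-6t^2 + t - 8) = 6t^2 - t + 8
Sum: -12t^4 - 34t^3 - 4t^2 - 49t + 8


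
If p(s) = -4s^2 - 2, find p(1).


Using direct substitution:
  -4 * (1)^2 = -4
  0 * (1)^1 = 0
  constant: -2
Sum = -4 + 0 - 2 = -6


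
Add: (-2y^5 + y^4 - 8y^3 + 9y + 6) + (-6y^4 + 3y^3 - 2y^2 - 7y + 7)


Align terms by degree and add:
  -2y^5 + y^4 - 8y^3 + 9y + 6
  -6y^4 + 3y^3 - 2y^2 - 7y + 7
= -2y^5 - 5y^4 - 5y^3 - 2y^2 + 2y + 13


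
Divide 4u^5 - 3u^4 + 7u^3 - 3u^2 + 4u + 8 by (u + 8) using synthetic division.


Synthetic division with c = -8. Coefficients: 4, -3, 7, -3, 4, 8
Bring down 4.
  4 * -8 = -32; -32 - 3 = -35
  -35 * -8 = 280; 280 + 7 = 287
  287 * -8 = -2296; -2296 - 3 = -2299
  -2299 * -8 = 18392; 18392 + 4 = 18396
  18396 * -8 = -147168; -147168 + 8 = -147160
Quotient: 4u^4 - 35u^3 + 287u^2 - 2299u + 18396, Remainder: -147160


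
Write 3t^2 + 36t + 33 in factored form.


Roots satisfy r1 + r2 = -b/a = -12 and r1*r2 = c/a = 11.
So r1 = -11, r2 = -1.
3t^2 + 36t + 33 = 3(t - r1)(t - r2) = 3(t + 11)(t + 1)


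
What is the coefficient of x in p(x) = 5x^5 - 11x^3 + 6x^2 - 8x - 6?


Read off the coefficient of x: -8


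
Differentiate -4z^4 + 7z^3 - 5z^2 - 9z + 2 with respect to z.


Apply the power rule term by term:
  d/dz(-4z^4) = -16z^3
  d/dz(7z^3) = 21z^2
  d/dz(-5z^2) = -10z
  d/dz(-9z) = -9
  d/dz(2) = 0
p'(z) = -16z^3 + 21z^2 - 10z - 9


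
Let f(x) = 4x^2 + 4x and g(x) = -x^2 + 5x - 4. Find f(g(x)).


Substitute g(x) into f:
f(g(x)) = 4*(-x^2 + 5x - 4)^2 + 4*(-x^2 + 5x - 4)
(-x^2 + 5x - 4)^2 = x^4 - 10x^3 + 33x^2 - 40x + 16
Expand and combine: 4x^4 - 40x^3 + 128x^2 - 140x + 48


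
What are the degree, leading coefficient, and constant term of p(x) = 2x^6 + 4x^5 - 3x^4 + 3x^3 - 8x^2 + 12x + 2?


Highest power of x is 6, with coefficient 2. Constant term is 2.
Degree = 6, leading coefficient = 2, constant term = 2


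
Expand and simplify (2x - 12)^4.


Expand (2x - 12)^4 by repeated multiplication:
  (2x - 12)^2 = 4x^2 - 48x + 144
  (2x - 12)^3 = 8x^3 - 144x^2 + 864x - 1728
= 16x^4 - 384x^3 + 3456x^2 - 13824x + 20736


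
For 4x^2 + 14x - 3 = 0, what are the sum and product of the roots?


For ax^2+bx+c=0: sum = -b/a, product = c/a.
a=4, b=14, c=-3
Sum = -(14)/4 = -7/2
Product = (-3)/4 = -3/4


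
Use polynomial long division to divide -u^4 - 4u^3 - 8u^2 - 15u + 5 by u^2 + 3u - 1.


(-u^4 - 4u^3 - 8u^2 - 15u + 5) / (u^2 + 3u - 1)
Step 1: -u^2 * (u^2 + 3u - 1) = -u^4 - 3u^3 + u^2; subtract.
Step 2: -u * (u^2 + 3u - 1) = -u^3 - 3u^2 + u; subtract.
Step 3: -6 * (u^2 + 3u - 1) = -6u^2 - 18u + 6; subtract.
Quotient: -u^2 - u - 6, Remainder: 2u - 1


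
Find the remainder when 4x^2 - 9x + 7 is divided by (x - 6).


By the Remainder Theorem, the remainder equals p(6):
  4*(6)^2 = 144
  -9*(6)^1 = -54
  constant: 7
Sum: 144 - 54 + 7 = 97


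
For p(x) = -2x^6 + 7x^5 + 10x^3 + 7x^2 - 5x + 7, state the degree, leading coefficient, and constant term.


Highest power of x is 6, with coefficient -2. Constant term is 7.
Degree = 6, leading coefficient = -2, constant term = 7


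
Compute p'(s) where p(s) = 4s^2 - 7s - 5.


Apply the power rule term by term:
  d/ds(4s^2) = 8s
  d/ds(-7s) = -7
  d/ds(-5) = 0
p'(s) = 8s - 7


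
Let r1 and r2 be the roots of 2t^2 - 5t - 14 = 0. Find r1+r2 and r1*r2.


For at^2+bt+c=0: sum = -b/a, product = c/a.
a=2, b=-5, c=-14
Sum = -(-5)/2 = 5/2
Product = (-14)/2 = -7


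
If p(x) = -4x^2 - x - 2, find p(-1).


Using direct substitution:
  -4 * (-1)^2 = -4
  -1 * (-1)^1 = 1
  constant: -2
Sum = -4 + 1 - 2 = -5


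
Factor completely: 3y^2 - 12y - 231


Roots satisfy r1 + r2 = -b/a = 4 and r1*r2 = c/a = -77.
So r1 = 11, r2 = -7.
3y^2 - 12y - 231 = 3(y - r1)(y - r2) = 3(y - 11)(y + 7)


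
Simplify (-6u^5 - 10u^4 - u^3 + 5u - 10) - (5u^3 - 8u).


Distribute the minus sign:
  (-6u^5 - 10u^4 - u^3 + 5u - 10)
- (5u^3 - 8u)
Negate second polynomial: -5u^3 + 8u
Add: -6u^5 - 10u^4 - 6u^3 + 13u - 10


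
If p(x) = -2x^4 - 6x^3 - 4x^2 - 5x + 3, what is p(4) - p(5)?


p(4) = -977
p(5) = -2122
p(4) - p(5) = -977 + 2122 = 1145


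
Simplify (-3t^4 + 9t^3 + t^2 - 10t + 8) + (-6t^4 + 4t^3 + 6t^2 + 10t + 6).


Align terms by degree and add:
  -3t^4 + 9t^3 + t^2 - 10t + 8
  -6t^4 + 4t^3 + 6t^2 + 10t + 6
= -9t^4 + 13t^3 + 7t^2 + 14
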